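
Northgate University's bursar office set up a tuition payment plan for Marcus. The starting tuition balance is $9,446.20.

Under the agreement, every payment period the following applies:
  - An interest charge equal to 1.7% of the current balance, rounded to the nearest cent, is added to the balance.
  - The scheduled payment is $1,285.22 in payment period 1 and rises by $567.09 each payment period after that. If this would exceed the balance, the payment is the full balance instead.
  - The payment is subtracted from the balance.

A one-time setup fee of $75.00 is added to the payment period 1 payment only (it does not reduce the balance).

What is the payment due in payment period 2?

$1,852.31

Payment period 1: $9,446.20 +$160.59 interest = $9,606.79; pay $1,285.22 (+ $75.00 fee) → $8,321.57
Payment period 2: $8,321.57 +$141.47 interest = $8,463.04; pay $1,852.31 → $6,610.73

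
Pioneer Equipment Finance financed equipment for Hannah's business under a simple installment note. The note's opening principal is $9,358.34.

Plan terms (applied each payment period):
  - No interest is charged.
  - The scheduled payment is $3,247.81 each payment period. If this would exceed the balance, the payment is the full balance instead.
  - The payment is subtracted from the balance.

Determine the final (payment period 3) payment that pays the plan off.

$2,862.72

Payment period 1: $9,358.34 − $3,247.81 → $6,110.53
Payment period 2: $6,110.53 − $3,247.81 → $2,862.72
Payment period 3: $2,862.72 − $2,862.72 → $0.00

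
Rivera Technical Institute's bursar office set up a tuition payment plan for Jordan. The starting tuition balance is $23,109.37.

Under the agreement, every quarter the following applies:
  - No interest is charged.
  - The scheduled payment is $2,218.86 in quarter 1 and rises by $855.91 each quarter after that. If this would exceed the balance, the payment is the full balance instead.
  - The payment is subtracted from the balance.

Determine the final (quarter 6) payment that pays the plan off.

Quarter 1: opening $23,109.37; payment $2,218.86; balance $20,890.51
Quarter 2: opening $20,890.51; payment $3,074.77; balance $17,815.74
Quarter 3: opening $17,815.74; payment $3,930.68; balance $13,885.06
Quarter 4: opening $13,885.06; payment $4,786.59; balance $9,098.47
Quarter 5: opening $9,098.47; payment $5,642.50; balance $3,455.97
Quarter 6: opening $3,455.97; payment $3,455.97; balance $0.00

$3,455.97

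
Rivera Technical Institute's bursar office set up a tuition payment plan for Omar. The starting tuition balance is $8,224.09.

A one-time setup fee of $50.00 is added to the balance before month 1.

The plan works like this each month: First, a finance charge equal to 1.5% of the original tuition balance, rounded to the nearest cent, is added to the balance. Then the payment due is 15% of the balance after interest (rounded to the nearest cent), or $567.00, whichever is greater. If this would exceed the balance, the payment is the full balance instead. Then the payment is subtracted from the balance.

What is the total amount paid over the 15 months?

$10,124.49

# | Opening | Interest | Payment | End bal
1 | $8,274.09 | $123.36 | $1,259.62 | $7,137.83
2 | $7,137.83 | $123.36 | $1,089.18 | $6,172.01
3 | $6,172.01 | $123.36 | $944.31 | $5,351.06
4 | $5,351.06 | $123.36 | $821.16 | $4,653.26
5 | $4,653.26 | $123.36 | $716.49 | $4,060.13
6 | $4,060.13 | $123.36 | $627.52 | $3,555.97
7 | $3,555.97 | $123.36 | $567.00 | $3,112.33
8 | $3,112.33 | $123.36 | $567.00 | $2,668.69
9 | $2,668.69 | $123.36 | $567.00 | $2,225.05
10 | $2,225.05 | $123.36 | $567.00 | $1,781.41
11 | $1,781.41 | $123.36 | $567.00 | $1,337.77
12 | $1,337.77 | $123.36 | $567.00 | $894.13
13 | $894.13 | $123.36 | $567.00 | $450.49
14 | $450.49 | $123.36 | $567.00 | $6.85
15 | $6.85 | $123.36 | $130.21 | $0.00
Total paid: $10,124.49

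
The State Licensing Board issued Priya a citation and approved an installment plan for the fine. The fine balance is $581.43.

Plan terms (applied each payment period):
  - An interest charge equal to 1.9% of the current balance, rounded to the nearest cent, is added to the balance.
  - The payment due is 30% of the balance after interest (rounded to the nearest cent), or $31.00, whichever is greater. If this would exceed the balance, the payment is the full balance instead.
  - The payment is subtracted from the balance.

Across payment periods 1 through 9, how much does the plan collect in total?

Payment period 1: $581.43 +$11.05 interest = $592.48; pay $177.74 → $414.74
Payment period 2: $414.74 +$7.88 interest = $422.62; pay $126.79 → $295.83
Payment period 3: $295.83 +$5.62 interest = $301.45; pay $90.44 → $211.01
Payment period 4: $211.01 +$4.01 interest = $215.02; pay $64.51 → $150.51
Payment period 5: $150.51 +$2.86 interest = $153.37; pay $46.01 → $107.36
Payment period 6: $107.36 +$2.04 interest = $109.40; pay $32.82 → $76.58
Payment period 7: $76.58 +$1.46 interest = $78.04; pay $31.00 → $47.04
Payment period 8: $47.04 +$0.89 interest = $47.93; pay $31.00 → $16.93
Payment period 9: $16.93 +$0.32 interest = $17.25; pay $17.25 → $0.00
Total paid: $617.56

$617.56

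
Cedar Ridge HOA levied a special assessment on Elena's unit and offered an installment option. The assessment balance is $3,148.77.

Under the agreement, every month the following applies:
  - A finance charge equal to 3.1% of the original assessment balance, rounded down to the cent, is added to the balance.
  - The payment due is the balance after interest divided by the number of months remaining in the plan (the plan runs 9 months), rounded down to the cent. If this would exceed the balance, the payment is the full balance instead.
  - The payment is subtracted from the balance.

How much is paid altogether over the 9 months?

$4,027.26

Month 1: $3,148.77 +$97.61 interest = $3,246.38; pay $360.70 → $2,885.68
Month 2: $2,885.68 +$97.61 interest = $2,983.29; pay $372.91 → $2,610.38
Month 3: $2,610.38 +$97.61 interest = $2,707.99; pay $386.85 → $2,321.14
Month 4: $2,321.14 +$97.61 interest = $2,418.75; pay $403.12 → $2,015.63
Month 5: $2,015.63 +$97.61 interest = $2,113.24; pay $422.64 → $1,690.60
Month 6: $1,690.60 +$97.61 interest = $1,788.21; pay $447.05 → $1,341.16
Month 7: $1,341.16 +$97.61 interest = $1,438.77; pay $479.59 → $959.18
Month 8: $959.18 +$97.61 interest = $1,056.79; pay $528.39 → $528.40
Month 9: $528.40 +$97.61 interest = $626.01; pay $626.01 → $0.00
Total paid: $4,027.26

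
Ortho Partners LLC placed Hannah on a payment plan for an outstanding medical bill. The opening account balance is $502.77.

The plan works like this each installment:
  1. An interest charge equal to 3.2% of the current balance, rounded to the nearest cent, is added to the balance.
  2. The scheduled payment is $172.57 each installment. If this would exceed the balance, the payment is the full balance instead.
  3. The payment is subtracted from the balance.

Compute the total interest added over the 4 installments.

$33.66

Installment 1: $502.77 +$16.09 interest = $518.86; pay $172.57 → $346.29
Installment 2: $346.29 +$11.08 interest = $357.37; pay $172.57 → $184.80
Installment 3: $184.80 +$5.91 interest = $190.71; pay $172.57 → $18.14
Installment 4: $18.14 +$0.58 interest = $18.72; pay $18.72 → $0.00
Total interest: $16.09 + $11.08 + $5.91 + $0.58 = $33.66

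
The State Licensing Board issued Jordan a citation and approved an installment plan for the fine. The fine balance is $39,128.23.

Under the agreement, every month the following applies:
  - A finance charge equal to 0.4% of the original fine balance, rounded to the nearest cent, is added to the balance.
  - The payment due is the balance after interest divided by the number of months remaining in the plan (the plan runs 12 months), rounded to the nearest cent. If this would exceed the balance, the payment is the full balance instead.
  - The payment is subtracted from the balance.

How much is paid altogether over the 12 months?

$41,006.35

Month 1: opening $39,128.23; interest $156.51 → $39,284.74; payment $3,273.73; balance $36,011.01
Month 2: opening $36,011.01; interest $156.51 → $36,167.52; payment $3,287.96; balance $32,879.56
Month 3: opening $32,879.56; interest $156.51 → $33,036.07; payment $3,303.61; balance $29,732.46
Month 4: opening $29,732.46; interest $156.51 → $29,888.97; payment $3,321.00; balance $26,567.97
Month 5: opening $26,567.97; interest $156.51 → $26,724.48; payment $3,340.56; balance $23,383.92
Month 6: opening $23,383.92; interest $156.51 → $23,540.43; payment $3,362.92; balance $20,177.51
Month 7: opening $20,177.51; interest $156.51 → $20,334.02; payment $3,389.00; balance $16,945.02
Month 8: opening $16,945.02; interest $156.51 → $17,101.53; payment $3,420.31; balance $13,681.22
Month 9: opening $13,681.22; interest $156.51 → $13,837.73; payment $3,459.43; balance $10,378.30
Month 10: opening $10,378.30; interest $156.51 → $10,534.81; payment $3,511.60; balance $7,023.21
Month 11: opening $7,023.21; interest $156.51 → $7,179.72; payment $3,589.86; balance $3,589.86
Month 12: opening $3,589.86; interest $156.51 → $3,746.37; payment $3,746.37; balance $0.00
Total paid: $41,006.35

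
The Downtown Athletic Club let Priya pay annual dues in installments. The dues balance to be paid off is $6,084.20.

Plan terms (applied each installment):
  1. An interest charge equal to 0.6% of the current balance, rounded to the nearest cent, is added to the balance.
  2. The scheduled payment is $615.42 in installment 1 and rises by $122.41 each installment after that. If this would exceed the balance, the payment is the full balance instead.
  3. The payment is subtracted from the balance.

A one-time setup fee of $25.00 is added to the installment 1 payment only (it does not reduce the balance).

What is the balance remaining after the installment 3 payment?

$3,969.05

# | Opening | Interest | Payment | Fee | End bal
1 | $6,084.20 | $36.51 | $615.42 | $25.00 | $5,505.29
2 | $5,505.29 | $33.03 | $737.83 | — | $4,800.49
3 | $4,800.49 | $28.80 | $860.24 | — | $3,969.05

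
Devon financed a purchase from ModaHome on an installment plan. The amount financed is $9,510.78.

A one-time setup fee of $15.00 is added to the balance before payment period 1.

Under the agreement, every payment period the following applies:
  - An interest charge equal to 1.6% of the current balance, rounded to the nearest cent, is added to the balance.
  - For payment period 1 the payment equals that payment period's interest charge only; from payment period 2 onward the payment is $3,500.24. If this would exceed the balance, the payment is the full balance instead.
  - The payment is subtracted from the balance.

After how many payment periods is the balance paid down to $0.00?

Payment period 1: opening $9,525.78; interest $152.41 → $9,678.19; payment $152.41; balance $9,525.78
Payment period 2: opening $9,525.78; interest $152.41 → $9,678.19; payment $3,500.24; balance $6,177.95
Payment period 3: opening $6,177.95; interest $98.85 → $6,276.80; payment $3,500.24; balance $2,776.56
Payment period 4: opening $2,776.56; interest $44.42 → $2,820.98; payment $2,820.98; balance $0.00
Balance reaches $0.00 in payment period 4.

4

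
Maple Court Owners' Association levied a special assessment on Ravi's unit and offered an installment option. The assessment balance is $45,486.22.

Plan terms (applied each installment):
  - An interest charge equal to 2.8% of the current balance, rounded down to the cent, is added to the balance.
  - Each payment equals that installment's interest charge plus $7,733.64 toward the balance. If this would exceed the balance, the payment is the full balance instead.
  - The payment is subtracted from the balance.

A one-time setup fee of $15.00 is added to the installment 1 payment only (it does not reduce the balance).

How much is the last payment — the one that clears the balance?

$7,008.92

Installment 1: opening $45,486.22; interest $1,273.61 → $46,759.83; payment $9,007.25 (+ $15.00 fee); balance $37,752.58
Installment 2: opening $37,752.58; interest $1,057.07 → $38,809.65; payment $8,790.71; balance $30,018.94
Installment 3: opening $30,018.94; interest $840.53 → $30,859.47; payment $8,574.17; balance $22,285.30
Installment 4: opening $22,285.30; interest $623.98 → $22,909.28; payment $8,357.62; balance $14,551.66
Installment 5: opening $14,551.66; interest $407.44 → $14,959.10; payment $8,141.08; balance $6,818.02
Installment 6: opening $6,818.02; interest $190.90 → $7,008.92; payment $7,008.92; balance $0.00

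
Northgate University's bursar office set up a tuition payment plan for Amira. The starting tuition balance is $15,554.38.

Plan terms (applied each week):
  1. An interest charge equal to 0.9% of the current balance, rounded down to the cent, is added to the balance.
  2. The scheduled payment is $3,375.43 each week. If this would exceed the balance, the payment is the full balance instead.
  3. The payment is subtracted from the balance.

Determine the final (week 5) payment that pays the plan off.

# | Opening | Interest | Payment | End bal
1 | $15,554.38 | $139.98 | $3,375.43 | $12,318.93
2 | $12,318.93 | $110.87 | $3,375.43 | $9,054.37
3 | $9,054.37 | $81.48 | $3,375.43 | $5,760.42
4 | $5,760.42 | $51.84 | $3,375.43 | $2,436.83
5 | $2,436.83 | $21.93 | $2,458.76 | $0.00

$2,458.76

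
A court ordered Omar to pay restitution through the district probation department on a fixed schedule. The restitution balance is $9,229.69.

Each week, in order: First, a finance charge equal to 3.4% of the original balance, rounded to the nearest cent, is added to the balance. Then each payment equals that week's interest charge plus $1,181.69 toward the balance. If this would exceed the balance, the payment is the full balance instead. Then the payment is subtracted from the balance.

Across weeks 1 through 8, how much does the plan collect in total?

Week 1: $9,229.69 +$313.81 interest = $9,543.50; pay $1,495.50 → $8,048.00
Week 2: $8,048.00 +$313.81 interest = $8,361.81; pay $1,495.50 → $6,866.31
Week 3: $6,866.31 +$313.81 interest = $7,180.12; pay $1,495.50 → $5,684.62
Week 4: $5,684.62 +$313.81 interest = $5,998.43; pay $1,495.50 → $4,502.93
Week 5: $4,502.93 +$313.81 interest = $4,816.74; pay $1,495.50 → $3,321.24
Week 6: $3,321.24 +$313.81 interest = $3,635.05; pay $1,495.50 → $2,139.55
Week 7: $2,139.55 +$313.81 interest = $2,453.36; pay $1,495.50 → $957.86
Week 8: $957.86 +$313.81 interest = $1,271.67; pay $1,271.67 → $0.00
Total paid: $11,740.17

$11,740.17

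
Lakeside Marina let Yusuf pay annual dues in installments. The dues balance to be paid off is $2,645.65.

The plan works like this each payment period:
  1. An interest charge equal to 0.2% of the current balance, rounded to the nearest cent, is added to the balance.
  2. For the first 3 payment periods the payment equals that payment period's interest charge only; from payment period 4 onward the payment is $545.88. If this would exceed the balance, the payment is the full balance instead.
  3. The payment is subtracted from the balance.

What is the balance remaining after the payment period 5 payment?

Payment period 1: opening $2,645.65; interest $5.29 → $2,650.94; payment $5.29; balance $2,645.65
Payment period 2: opening $2,645.65; interest $5.29 → $2,650.94; payment $5.29; balance $2,645.65
Payment period 3: opening $2,645.65; interest $5.29 → $2,650.94; payment $5.29; balance $2,645.65
Payment period 4: opening $2,645.65; interest $5.29 → $2,650.94; payment $545.88; balance $2,105.06
Payment period 5: opening $2,105.06; interest $4.21 → $2,109.27; payment $545.88; balance $1,563.39

$1,563.39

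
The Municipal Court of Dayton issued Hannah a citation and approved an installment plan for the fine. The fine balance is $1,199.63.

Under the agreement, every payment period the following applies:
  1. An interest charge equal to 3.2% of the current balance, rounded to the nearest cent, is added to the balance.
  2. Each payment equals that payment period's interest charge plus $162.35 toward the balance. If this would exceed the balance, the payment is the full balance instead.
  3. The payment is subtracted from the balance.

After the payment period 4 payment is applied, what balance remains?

Payment period 1: $1,199.63 +$38.39 interest = $1,238.02; pay $200.74 → $1,037.28
Payment period 2: $1,037.28 +$33.19 interest = $1,070.47; pay $195.54 → $874.93
Payment period 3: $874.93 +$28.00 interest = $902.93; pay $190.35 → $712.58
Payment period 4: $712.58 +$22.80 interest = $735.38; pay $185.15 → $550.23

$550.23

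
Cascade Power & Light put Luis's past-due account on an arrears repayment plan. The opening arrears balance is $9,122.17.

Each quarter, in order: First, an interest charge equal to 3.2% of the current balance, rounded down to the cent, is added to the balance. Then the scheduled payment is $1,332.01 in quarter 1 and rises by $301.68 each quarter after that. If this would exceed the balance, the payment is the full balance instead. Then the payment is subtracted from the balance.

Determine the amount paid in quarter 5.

Quarter 1: opening $9,122.17; interest $291.90 → $9,414.07; payment $1,332.01; balance $8,082.06
Quarter 2: opening $8,082.06; interest $258.62 → $8,340.68; payment $1,633.69; balance $6,706.99
Quarter 3: opening $6,706.99; interest $214.62 → $6,921.61; payment $1,935.37; balance $4,986.24
Quarter 4: opening $4,986.24; interest $159.55 → $5,145.79; payment $2,237.05; balance $2,908.74
Quarter 5: opening $2,908.74; interest $93.07 → $3,001.81; payment $2,538.73; balance $463.08

$2,538.73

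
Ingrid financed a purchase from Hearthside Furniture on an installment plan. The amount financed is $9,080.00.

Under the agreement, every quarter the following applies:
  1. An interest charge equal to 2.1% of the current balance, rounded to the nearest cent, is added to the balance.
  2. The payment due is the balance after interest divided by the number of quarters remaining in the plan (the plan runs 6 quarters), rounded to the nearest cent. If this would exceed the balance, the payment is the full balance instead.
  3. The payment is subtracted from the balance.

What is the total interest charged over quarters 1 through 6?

# | Opening | Interest | Payment | End bal
1 | $9,080.00 | $190.68 | $1,545.11 | $7,725.57
2 | $7,725.57 | $162.24 | $1,577.56 | $6,310.25
3 | $6,310.25 | $132.52 | $1,610.69 | $4,832.08
4 | $4,832.08 | $101.47 | $1,644.52 | $3,289.03
5 | $3,289.03 | $69.07 | $1,679.05 | $1,679.05
6 | $1,679.05 | $35.26 | $1,714.31 | $0.00
Total interest: $190.68 + $162.24 + $132.52 + $101.47 + $69.07 + $35.26 = $691.24

$691.24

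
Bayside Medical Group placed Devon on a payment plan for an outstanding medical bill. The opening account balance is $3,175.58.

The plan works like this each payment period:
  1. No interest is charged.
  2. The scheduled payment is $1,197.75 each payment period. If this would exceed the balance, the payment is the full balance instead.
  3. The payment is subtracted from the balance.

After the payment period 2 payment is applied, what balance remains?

Payment period 1: $3,175.58 − $1,197.75 → $1,977.83
Payment period 2: $1,977.83 − $1,197.75 → $780.08

$780.08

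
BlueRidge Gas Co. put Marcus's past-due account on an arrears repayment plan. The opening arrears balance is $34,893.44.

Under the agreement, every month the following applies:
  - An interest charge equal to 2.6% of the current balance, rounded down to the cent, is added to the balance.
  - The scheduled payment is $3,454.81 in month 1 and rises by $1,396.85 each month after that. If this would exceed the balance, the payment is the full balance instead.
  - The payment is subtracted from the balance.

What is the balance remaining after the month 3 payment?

Month 1: $34,893.44 +$907.22 interest = $35,800.66; pay $3,454.81 → $32,345.85
Month 2: $32,345.85 +$840.99 interest = $33,186.84; pay $4,851.66 → $28,335.18
Month 3: $28,335.18 +$736.71 interest = $29,071.89; pay $6,248.51 → $22,823.38

$22,823.38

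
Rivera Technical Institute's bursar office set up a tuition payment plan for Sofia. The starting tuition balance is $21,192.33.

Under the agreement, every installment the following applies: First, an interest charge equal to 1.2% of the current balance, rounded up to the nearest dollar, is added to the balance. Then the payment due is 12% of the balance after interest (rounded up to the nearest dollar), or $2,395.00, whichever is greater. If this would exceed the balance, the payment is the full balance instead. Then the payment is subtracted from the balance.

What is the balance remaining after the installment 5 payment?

# | Opening | Interest | Payment | End bal
1 | $21,192.33 | $255.00 | $2,574.00 | $18,873.33
2 | $18,873.33 | $227.00 | $2,395.00 | $16,705.33
3 | $16,705.33 | $201.00 | $2,395.00 | $14,511.33
4 | $14,511.33 | $175.00 | $2,395.00 | $12,291.33
5 | $12,291.33 | $148.00 | $2,395.00 | $10,044.33

$10,044.33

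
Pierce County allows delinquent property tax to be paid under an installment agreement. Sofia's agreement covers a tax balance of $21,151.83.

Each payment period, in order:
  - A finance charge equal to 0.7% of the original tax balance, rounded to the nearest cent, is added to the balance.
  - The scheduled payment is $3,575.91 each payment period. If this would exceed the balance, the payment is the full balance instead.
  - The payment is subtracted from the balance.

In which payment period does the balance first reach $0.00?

Payment period 1: $21,151.83 +$148.06 interest = $21,299.89; pay $3,575.91 → $17,723.98
Payment period 2: $17,723.98 +$148.06 interest = $17,872.04; pay $3,575.91 → $14,296.13
Payment period 3: $14,296.13 +$148.06 interest = $14,444.19; pay $3,575.91 → $10,868.28
Payment period 4: $10,868.28 +$148.06 interest = $11,016.34; pay $3,575.91 → $7,440.43
Payment period 5: $7,440.43 +$148.06 interest = $7,588.49; pay $3,575.91 → $4,012.58
Payment period 6: $4,012.58 +$148.06 interest = $4,160.64; pay $3,575.91 → $584.73
Payment period 7: $584.73 +$148.06 interest = $732.79; pay $732.79 → $0.00
Balance reaches $0.00 in payment period 7.

7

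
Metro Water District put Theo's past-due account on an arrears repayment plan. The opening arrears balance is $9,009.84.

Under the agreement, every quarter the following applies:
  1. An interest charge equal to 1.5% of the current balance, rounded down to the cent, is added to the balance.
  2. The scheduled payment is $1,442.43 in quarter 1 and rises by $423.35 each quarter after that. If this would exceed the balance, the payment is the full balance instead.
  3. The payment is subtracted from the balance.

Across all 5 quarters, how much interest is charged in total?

Quarter 1: opening $9,009.84; interest $135.14 → $9,144.98; payment $1,442.43; balance $7,702.55
Quarter 2: opening $7,702.55; interest $115.53 → $7,818.08; payment $1,865.78; balance $5,952.30
Quarter 3: opening $5,952.30; interest $89.28 → $6,041.58; payment $2,289.13; balance $3,752.45
Quarter 4: opening $3,752.45; interest $56.28 → $3,808.73; payment $2,712.48; balance $1,096.25
Quarter 5: opening $1,096.25; interest $16.44 → $1,112.69; payment $1,112.69; balance $0.00
Total interest: $135.14 + $115.53 + $89.28 + $56.28 + $16.44 = $412.67

$412.67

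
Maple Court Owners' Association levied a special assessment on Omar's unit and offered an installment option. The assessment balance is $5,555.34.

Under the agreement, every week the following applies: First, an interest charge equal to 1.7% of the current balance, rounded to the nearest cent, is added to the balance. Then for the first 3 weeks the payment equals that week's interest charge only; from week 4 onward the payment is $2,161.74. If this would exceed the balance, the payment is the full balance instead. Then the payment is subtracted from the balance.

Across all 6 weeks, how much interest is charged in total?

Week 1: $5,555.34 +$94.44 interest = $5,649.78; pay $94.44 → $5,555.34
Week 2: $5,555.34 +$94.44 interest = $5,649.78; pay $94.44 → $5,555.34
Week 3: $5,555.34 +$94.44 interest = $5,649.78; pay $94.44 → $5,555.34
Week 4: $5,555.34 +$94.44 interest = $5,649.78; pay $2,161.74 → $3,488.04
Week 5: $3,488.04 +$59.30 interest = $3,547.34; pay $2,161.74 → $1,385.60
Week 6: $1,385.60 +$23.56 interest = $1,409.16; pay $1,409.16 → $0.00
Total interest: $94.44 + $94.44 + $94.44 + $94.44 + $59.30 + $23.56 = $460.62

$460.62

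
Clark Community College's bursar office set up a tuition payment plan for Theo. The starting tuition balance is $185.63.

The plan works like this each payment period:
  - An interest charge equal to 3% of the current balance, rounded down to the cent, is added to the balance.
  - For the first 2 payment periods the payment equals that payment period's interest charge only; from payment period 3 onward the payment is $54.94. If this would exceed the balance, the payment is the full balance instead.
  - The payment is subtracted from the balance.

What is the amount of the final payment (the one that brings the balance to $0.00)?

Payment period 1: $185.63 +$5.56 interest = $191.19; pay $5.56 → $185.63
Payment period 2: $185.63 +$5.56 interest = $191.19; pay $5.56 → $185.63
Payment period 3: $185.63 +$5.56 interest = $191.19; pay $54.94 → $136.25
Payment period 4: $136.25 +$4.08 interest = $140.33; pay $54.94 → $85.39
Payment period 5: $85.39 +$2.56 interest = $87.95; pay $54.94 → $33.01
Payment period 6: $33.01 +$0.99 interest = $34.00; pay $34.00 → $0.00

$34.00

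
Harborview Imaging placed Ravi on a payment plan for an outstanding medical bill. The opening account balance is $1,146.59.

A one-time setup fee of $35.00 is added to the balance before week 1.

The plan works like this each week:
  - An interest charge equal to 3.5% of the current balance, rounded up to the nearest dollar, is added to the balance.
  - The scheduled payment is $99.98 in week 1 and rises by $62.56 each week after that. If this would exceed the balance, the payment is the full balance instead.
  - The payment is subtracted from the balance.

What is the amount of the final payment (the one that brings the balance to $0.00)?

$231.09

# | Opening | Interest | Payment | End bal
1 | $1,181.59 | $42.00 | $99.98 | $1,123.61
2 | $1,123.61 | $40.00 | $162.54 | $1,001.07
3 | $1,001.07 | $36.00 | $225.10 | $811.97
4 | $811.97 | $29.00 | $287.66 | $553.31
5 | $553.31 | $20.00 | $350.22 | $223.09
6 | $223.09 | $8.00 | $231.09 | $0.00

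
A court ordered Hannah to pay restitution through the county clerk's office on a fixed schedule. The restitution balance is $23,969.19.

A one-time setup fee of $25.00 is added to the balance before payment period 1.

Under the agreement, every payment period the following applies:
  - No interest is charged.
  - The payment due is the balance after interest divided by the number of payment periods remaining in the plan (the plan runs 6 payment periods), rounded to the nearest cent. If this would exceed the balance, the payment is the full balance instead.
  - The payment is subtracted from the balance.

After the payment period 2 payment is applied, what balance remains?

$15,996.13

Payment period 1: $23,994.19 − $3,999.03 → $19,995.16
Payment period 2: $19,995.16 − $3,999.03 → $15,996.13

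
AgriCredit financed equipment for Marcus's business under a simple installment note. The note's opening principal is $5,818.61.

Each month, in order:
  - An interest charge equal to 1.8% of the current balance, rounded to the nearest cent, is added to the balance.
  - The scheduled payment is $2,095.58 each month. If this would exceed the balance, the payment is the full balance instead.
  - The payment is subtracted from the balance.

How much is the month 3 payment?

$1,833.50

Month 1: opening $5,818.61; interest $104.73 → $5,923.34; payment $2,095.58; balance $3,827.76
Month 2: opening $3,827.76; interest $68.90 → $3,896.66; payment $2,095.58; balance $1,801.08
Month 3: opening $1,801.08; interest $32.42 → $1,833.50; payment $1,833.50; balance $0.00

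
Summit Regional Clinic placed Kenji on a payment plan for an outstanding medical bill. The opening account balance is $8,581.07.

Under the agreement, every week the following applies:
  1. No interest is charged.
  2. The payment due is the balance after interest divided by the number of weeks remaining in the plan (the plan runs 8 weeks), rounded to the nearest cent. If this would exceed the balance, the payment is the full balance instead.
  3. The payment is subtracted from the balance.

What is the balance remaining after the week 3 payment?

# | Opening | Payment | End bal
1 | $8,581.07 | $1,072.63 | $7,508.44
2 | $7,508.44 | $1,072.63 | $6,435.81
3 | $6,435.81 | $1,072.64 | $5,363.17

$5,363.17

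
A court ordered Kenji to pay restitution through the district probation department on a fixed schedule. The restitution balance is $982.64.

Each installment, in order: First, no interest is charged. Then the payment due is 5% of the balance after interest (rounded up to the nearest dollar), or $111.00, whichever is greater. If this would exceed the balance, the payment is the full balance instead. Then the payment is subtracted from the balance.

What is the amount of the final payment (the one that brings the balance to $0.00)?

$94.64

Installment 1: opening $982.64; payment $111.00; balance $871.64
Installment 2: opening $871.64; payment $111.00; balance $760.64
Installment 3: opening $760.64; payment $111.00; balance $649.64
Installment 4: opening $649.64; payment $111.00; balance $538.64
Installment 5: opening $538.64; payment $111.00; balance $427.64
Installment 6: opening $427.64; payment $111.00; balance $316.64
Installment 7: opening $316.64; payment $111.00; balance $205.64
Installment 8: opening $205.64; payment $111.00; balance $94.64
Installment 9: opening $94.64; payment $94.64; balance $0.00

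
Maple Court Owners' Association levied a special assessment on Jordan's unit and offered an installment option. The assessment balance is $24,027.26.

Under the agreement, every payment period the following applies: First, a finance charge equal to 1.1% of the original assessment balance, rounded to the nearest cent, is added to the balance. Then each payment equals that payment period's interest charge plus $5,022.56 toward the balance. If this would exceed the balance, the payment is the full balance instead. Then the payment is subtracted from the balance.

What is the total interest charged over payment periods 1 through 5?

Payment period 1: opening $24,027.26; interest $264.30 → $24,291.56; payment $5,286.86; balance $19,004.70
Payment period 2: opening $19,004.70; interest $264.30 → $19,269.00; payment $5,286.86; balance $13,982.14
Payment period 3: opening $13,982.14; interest $264.30 → $14,246.44; payment $5,286.86; balance $8,959.58
Payment period 4: opening $8,959.58; interest $264.30 → $9,223.88; payment $5,286.86; balance $3,937.02
Payment period 5: opening $3,937.02; interest $264.30 → $4,201.32; payment $4,201.32; balance $0.00
Total interest: $264.30 + $264.30 + $264.30 + $264.30 + $264.30 = $1,321.50

$1,321.50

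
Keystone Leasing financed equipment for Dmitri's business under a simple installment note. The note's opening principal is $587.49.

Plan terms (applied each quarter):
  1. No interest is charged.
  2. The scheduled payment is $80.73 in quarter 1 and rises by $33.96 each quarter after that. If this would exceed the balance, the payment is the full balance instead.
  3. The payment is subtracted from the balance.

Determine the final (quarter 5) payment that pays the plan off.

Quarter 1: opening $587.49; payment $80.73; balance $506.76
Quarter 2: opening $506.76; payment $114.69; balance $392.07
Quarter 3: opening $392.07; payment $148.65; balance $243.42
Quarter 4: opening $243.42; payment $182.61; balance $60.81
Quarter 5: opening $60.81; payment $60.81; balance $0.00

$60.81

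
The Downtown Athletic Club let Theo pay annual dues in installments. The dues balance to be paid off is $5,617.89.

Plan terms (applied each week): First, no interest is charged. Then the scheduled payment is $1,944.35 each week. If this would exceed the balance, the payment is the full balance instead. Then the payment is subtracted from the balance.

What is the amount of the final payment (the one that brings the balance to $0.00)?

$1,729.19

Week 1: opening $5,617.89; payment $1,944.35; balance $3,673.54
Week 2: opening $3,673.54; payment $1,944.35; balance $1,729.19
Week 3: opening $1,729.19; payment $1,729.19; balance $0.00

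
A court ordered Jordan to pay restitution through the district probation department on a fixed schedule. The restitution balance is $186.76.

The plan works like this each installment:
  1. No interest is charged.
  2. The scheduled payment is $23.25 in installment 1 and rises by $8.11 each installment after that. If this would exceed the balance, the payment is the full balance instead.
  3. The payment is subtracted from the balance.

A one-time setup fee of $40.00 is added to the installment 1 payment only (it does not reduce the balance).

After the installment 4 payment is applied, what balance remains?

Installment 1: opening $186.76; payment $23.25 (+ $40.00 fee); balance $163.51
Installment 2: opening $163.51; payment $31.36; balance $132.15
Installment 3: opening $132.15; payment $39.47; balance $92.68
Installment 4: opening $92.68; payment $47.58; balance $45.10

$45.10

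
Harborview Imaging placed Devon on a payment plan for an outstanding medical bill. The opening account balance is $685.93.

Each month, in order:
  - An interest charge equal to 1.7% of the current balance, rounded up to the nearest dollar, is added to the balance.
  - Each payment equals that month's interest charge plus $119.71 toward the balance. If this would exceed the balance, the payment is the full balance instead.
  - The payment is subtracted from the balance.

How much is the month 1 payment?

Month 1: $685.93 +$12.00 interest = $697.93; pay $131.71 → $566.22

$131.71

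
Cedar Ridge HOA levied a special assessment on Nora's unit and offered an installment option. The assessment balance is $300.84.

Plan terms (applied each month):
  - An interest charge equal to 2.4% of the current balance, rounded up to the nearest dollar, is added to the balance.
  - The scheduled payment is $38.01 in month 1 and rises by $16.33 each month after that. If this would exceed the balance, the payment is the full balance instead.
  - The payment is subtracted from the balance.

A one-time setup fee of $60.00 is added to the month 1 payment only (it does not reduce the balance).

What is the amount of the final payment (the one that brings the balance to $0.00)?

$77.82

# | Opening | Interest | Payment | Fee | End bal
1 | $300.84 | $8.00 | $38.01 | $60.00 | $270.83
2 | $270.83 | $7.00 | $54.34 | — | $223.49
3 | $223.49 | $6.00 | $70.67 | — | $158.82
4 | $158.82 | $4.00 | $87.00 | — | $75.82
5 | $75.82 | $2.00 | $77.82 | — | $0.00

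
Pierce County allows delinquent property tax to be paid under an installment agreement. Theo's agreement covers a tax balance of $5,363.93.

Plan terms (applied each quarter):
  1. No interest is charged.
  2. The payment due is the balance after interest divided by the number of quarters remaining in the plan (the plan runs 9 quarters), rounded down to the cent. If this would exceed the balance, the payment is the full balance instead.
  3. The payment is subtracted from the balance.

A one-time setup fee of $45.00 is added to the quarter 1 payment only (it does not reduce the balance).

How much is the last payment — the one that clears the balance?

$596.00

# | Opening | Payment | Fee | End bal
1 | $5,363.93 | $595.99 | $45.00 | $4,767.94
2 | $4,767.94 | $595.99 | — | $4,171.95
3 | $4,171.95 | $595.99 | — | $3,575.96
4 | $3,575.96 | $595.99 | — | $2,979.97
5 | $2,979.97 | $595.99 | — | $2,383.98
6 | $2,383.98 | $595.99 | — | $1,787.99
7 | $1,787.99 | $595.99 | — | $1,192.00
8 | $1,192.00 | $596.00 | — | $596.00
9 | $596.00 | $596.00 | — | $0.00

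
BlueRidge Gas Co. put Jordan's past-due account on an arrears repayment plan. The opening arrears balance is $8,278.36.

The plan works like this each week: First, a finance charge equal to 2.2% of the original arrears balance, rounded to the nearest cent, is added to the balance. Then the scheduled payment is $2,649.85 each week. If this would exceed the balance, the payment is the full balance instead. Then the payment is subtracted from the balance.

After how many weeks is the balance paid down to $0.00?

4

Week 1: opening $8,278.36; interest $182.12 → $8,460.48; payment $2,649.85; balance $5,810.63
Week 2: opening $5,810.63; interest $182.12 → $5,992.75; payment $2,649.85; balance $3,342.90
Week 3: opening $3,342.90; interest $182.12 → $3,525.02; payment $2,649.85; balance $875.17
Week 4: opening $875.17; interest $182.12 → $1,057.29; payment $1,057.29; balance $0.00
Balance reaches $0.00 in week 4.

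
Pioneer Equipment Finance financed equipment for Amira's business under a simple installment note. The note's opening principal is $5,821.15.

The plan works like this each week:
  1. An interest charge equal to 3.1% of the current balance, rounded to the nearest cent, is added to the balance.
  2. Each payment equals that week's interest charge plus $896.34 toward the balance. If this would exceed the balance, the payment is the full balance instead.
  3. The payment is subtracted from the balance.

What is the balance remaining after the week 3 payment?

$3,132.13

Week 1: $5,821.15 +$180.46 interest = $6,001.61; pay $1,076.80 → $4,924.81
Week 2: $4,924.81 +$152.67 interest = $5,077.48; pay $1,049.01 → $4,028.47
Week 3: $4,028.47 +$124.88 interest = $4,153.35; pay $1,021.22 → $3,132.13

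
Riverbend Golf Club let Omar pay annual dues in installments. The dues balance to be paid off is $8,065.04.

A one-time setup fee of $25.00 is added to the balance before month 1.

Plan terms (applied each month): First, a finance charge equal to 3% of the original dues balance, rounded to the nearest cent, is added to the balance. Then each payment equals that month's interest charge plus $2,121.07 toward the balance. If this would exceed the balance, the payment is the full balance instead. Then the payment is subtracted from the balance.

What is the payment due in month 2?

$2,363.02

# | Opening | Interest | Payment | End bal
1 | $8,090.04 | $241.95 | $2,363.02 | $5,968.97
2 | $5,968.97 | $241.95 | $2,363.02 | $3,847.90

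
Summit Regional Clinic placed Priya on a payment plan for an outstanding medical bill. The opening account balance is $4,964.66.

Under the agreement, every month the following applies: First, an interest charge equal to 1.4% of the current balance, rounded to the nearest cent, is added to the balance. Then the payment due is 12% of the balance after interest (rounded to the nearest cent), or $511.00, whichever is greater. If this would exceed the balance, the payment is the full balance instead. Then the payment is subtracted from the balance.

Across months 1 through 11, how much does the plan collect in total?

$5,356.95

Month 1: opening $4,964.66; interest $69.51 → $5,034.17; payment $604.10; balance $4,430.07
Month 2: opening $4,430.07; interest $62.02 → $4,492.09; payment $539.05; balance $3,953.04
Month 3: opening $3,953.04; interest $55.34 → $4,008.38; payment $511.00; balance $3,497.38
Month 4: opening $3,497.38; interest $48.96 → $3,546.34; payment $511.00; balance $3,035.34
Month 5: opening $3,035.34; interest $42.49 → $3,077.83; payment $511.00; balance $2,566.83
Month 6: opening $2,566.83; interest $35.94 → $2,602.77; payment $511.00; balance $2,091.77
Month 7: opening $2,091.77; interest $29.28 → $2,121.05; payment $511.00; balance $1,610.05
Month 8: opening $1,610.05; interest $22.54 → $1,632.59; payment $511.00; balance $1,121.59
Month 9: opening $1,121.59; interest $15.70 → $1,137.29; payment $511.00; balance $626.29
Month 10: opening $626.29; interest $8.77 → $635.06; payment $511.00; balance $124.06
Month 11: opening $124.06; interest $1.74 → $125.80; payment $125.80; balance $0.00
Total paid: $5,356.95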